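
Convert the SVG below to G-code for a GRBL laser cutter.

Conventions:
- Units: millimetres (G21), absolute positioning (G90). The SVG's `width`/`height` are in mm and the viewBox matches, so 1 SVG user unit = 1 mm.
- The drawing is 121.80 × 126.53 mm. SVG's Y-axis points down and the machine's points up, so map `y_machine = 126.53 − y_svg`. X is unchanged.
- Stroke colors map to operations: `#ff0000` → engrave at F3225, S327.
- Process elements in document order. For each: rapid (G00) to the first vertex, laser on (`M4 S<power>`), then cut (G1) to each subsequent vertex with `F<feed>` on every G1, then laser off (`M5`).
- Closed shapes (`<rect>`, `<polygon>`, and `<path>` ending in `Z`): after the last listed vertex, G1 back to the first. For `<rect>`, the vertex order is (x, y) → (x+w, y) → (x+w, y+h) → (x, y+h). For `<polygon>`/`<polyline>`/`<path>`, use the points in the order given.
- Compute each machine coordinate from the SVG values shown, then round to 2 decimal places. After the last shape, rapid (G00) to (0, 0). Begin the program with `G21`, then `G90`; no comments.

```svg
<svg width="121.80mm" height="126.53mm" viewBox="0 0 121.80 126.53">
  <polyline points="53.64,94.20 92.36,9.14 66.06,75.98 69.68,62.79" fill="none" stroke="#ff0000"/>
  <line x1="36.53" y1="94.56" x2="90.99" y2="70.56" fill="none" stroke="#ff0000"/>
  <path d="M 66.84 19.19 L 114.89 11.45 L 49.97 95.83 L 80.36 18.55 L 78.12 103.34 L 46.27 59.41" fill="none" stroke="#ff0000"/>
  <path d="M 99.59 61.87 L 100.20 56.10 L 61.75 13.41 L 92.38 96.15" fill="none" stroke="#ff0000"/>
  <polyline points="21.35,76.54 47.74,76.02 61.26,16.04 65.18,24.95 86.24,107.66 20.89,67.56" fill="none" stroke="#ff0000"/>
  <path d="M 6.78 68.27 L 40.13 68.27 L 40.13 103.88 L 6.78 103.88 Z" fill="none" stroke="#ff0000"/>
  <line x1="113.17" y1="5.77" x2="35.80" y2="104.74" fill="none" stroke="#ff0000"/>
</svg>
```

G21
G90
G00 X53.64 Y32.33
M4 S327
G1 X92.36 Y117.39 F3225
G1 X66.06 Y50.55 F3225
G1 X69.68 Y63.74 F3225
M5
G00 X36.53 Y31.97
M4 S327
G1 X90.99 Y55.97 F3225
M5
G00 X66.84 Y107.34
M4 S327
G1 X114.89 Y115.08 F3225
G1 X49.97 Y30.70 F3225
G1 X80.36 Y107.98 F3225
G1 X78.12 Y23.19 F3225
G1 X46.27 Y67.12 F3225
M5
G00 X99.59 Y64.66
M4 S327
G1 X100.20 Y70.43 F3225
G1 X61.75 Y113.12 F3225
G1 X92.38 Y30.38 F3225
M5
G00 X21.35 Y49.99
M4 S327
G1 X47.74 Y50.51 F3225
G1 X61.26 Y110.49 F3225
G1 X65.18 Y101.58 F3225
G1 X86.24 Y18.87 F3225
G1 X20.89 Y58.97 F3225
M5
G00 X6.78 Y58.26
M4 S327
G1 X40.13 Y58.26 F3225
G1 X40.13 Y22.65 F3225
G1 X6.78 Y22.65 F3225
G1 X6.78 Y58.26 F3225
M5
G00 X113.17 Y120.76
M4 S327
G1 X35.80 Y21.79 F3225
M5
G00 X0.00 Y0.00

Since the viewBox matches the mm dimensions, user units are millimetres directly. The only transform is the Y-flip y_m = 126.53 − y_svg.

Shape 1 is a open polyline drawn with `<polyline>`. Its stroke #ff0000 means engrave at S327, F3225. After flipping Y the toolpath is (53.64,32.33) → (92.36,117.39) → (66.06,50.55) → (69.68,63.74).

Shape 2 is a line segment drawn with `<line>`. Its stroke #ff0000 means engrave at S327, F3225. After flipping Y the toolpath is (36.53,31.97) → (90.99,55.97).

Shape 3 is a open polyline drawn with `<path>`. Its stroke #ff0000 means engrave at S327, F3225. After flipping Y the toolpath is (66.84,107.34) → (114.89,115.08) → (49.97,30.70) → (80.36,107.98) → (78.12,23.19) → (46.27,67.12).

Shape 4 is a open polyline drawn with `<path>`. Its stroke #ff0000 means engrave at S327, F3225. After flipping Y the toolpath is (99.59,64.66) → (100.20,70.43) → (61.75,113.12) → (92.38,30.38).

Shape 5 is a open polyline drawn with `<polyline>`. Its stroke #ff0000 means engrave at S327, F3225. After flipping Y the toolpath is (21.35,49.99) → (47.74,50.51) → (61.26,110.49) → (65.18,101.58) → (86.24,18.87) → (20.89,58.97).

Shape 6 is a rectangle drawn with `<path>`. Its stroke #ff0000 means engrave at S327, F3225. After flipping Y the toolpath is (6.78,58.26) → (40.13,58.26) → (40.13,22.65) → (6.78,22.65) → (6.78,58.26), returning to the start.

Shape 7 is a line segment drawn with `<line>`. Its stroke #ff0000 means engrave at S327, F3225. After flipping Y the toolpath is (113.17,120.76) → (35.80,21.79).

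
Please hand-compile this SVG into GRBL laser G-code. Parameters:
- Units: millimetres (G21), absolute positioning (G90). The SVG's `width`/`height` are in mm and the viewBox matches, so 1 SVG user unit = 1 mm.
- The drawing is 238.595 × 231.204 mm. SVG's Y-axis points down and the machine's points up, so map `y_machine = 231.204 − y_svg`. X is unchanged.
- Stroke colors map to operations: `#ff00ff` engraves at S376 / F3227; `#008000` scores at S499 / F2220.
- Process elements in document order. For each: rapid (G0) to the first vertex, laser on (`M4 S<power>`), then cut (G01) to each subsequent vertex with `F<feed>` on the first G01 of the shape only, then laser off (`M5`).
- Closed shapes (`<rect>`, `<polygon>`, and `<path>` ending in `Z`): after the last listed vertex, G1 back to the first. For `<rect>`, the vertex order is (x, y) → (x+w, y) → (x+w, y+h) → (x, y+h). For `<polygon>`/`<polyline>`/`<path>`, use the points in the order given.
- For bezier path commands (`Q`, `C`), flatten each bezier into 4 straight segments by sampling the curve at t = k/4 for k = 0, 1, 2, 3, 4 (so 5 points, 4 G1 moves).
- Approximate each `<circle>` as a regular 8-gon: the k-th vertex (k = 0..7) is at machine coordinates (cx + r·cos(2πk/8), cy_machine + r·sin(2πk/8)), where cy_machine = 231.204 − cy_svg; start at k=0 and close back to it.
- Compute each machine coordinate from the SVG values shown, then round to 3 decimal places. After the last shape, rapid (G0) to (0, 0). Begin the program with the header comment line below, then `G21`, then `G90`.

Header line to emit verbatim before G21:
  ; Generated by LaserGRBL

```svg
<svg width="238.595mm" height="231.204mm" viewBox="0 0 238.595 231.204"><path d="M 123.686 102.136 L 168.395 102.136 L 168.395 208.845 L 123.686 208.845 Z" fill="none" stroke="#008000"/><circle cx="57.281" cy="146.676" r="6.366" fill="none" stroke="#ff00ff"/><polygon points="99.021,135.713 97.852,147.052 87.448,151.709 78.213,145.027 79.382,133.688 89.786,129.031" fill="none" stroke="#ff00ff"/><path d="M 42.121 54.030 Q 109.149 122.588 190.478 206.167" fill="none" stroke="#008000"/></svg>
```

Since the viewBox matches the mm dimensions, user units are millimetres directly. The only transform is the Y-flip y_m = 231.204 − y_svg.

Shape 1 is a rectangle drawn with `<path>`. Its stroke #008000 means score at S499, F2220. After flipping Y the toolpath is (123.686,129.068) → (168.395,129.068) → (168.395,22.359) → (123.686,22.359) → (123.686,129.068), returning to the start.

Shape 2 is a circle drawn with `<circle>`. Its stroke #ff00ff means engrave at S376, F3227. After flipping Y the toolpath is (63.647,84.528) → (61.782,89.029) → (57.281,90.894) → (52.780,89.029) → (50.915,84.528) → (52.780,80.027) → (57.281,78.162) → (61.782,80.027) → (63.647,84.528), returning to the start.

Shape 3 is a regular polygon drawn with `<polygon>`. Its stroke #ff00ff means engrave at S376, F3227. After flipping Y the toolpath is (99.021,95.491) → (97.852,84.152) → (87.448,79.495) → (78.213,86.177) → (79.382,97.516) → (89.786,102.173) → (99.021,95.491), returning to the start.

Shape 4 is a quadratic bezier drawn with `<path>`. Its stroke #008000 means score at S499, F2220. After flipping Y the toolpath is (42.121,177.174) → (76.529,141.956) → (112.724,104.861) → (150.707,65.888) → (190.478,25.037).

; Generated by LaserGRBL
G21
G90
G0 X123.686 Y129.068
M4 S499
G01 X168.395 Y129.068 F2220
G01 X168.395 Y22.359
G01 X123.686 Y22.359
G01 X123.686 Y129.068
M5
G0 X63.647 Y84.528
M4 S376
G01 X61.782 Y89.029 F3227
G01 X57.281 Y90.894
G01 X52.780 Y89.029
G01 X50.915 Y84.528
G01 X52.780 Y80.027
G01 X57.281 Y78.162
G01 X61.782 Y80.027
G01 X63.647 Y84.528
M5
G0 X99.021 Y95.491
M4 S376
G01 X97.852 Y84.152 F3227
G01 X87.448 Y79.495
G01 X78.213 Y86.177
G01 X79.382 Y97.516
G01 X89.786 Y102.173
G01 X99.021 Y95.491
M5
G0 X42.121 Y177.174
M4 S499
G01 X76.529 Y141.956 F2220
G01 X112.724 Y104.861
G01 X150.707 Y65.888
G01 X190.478 Y25.037
M5
G0 X0.000 Y0.000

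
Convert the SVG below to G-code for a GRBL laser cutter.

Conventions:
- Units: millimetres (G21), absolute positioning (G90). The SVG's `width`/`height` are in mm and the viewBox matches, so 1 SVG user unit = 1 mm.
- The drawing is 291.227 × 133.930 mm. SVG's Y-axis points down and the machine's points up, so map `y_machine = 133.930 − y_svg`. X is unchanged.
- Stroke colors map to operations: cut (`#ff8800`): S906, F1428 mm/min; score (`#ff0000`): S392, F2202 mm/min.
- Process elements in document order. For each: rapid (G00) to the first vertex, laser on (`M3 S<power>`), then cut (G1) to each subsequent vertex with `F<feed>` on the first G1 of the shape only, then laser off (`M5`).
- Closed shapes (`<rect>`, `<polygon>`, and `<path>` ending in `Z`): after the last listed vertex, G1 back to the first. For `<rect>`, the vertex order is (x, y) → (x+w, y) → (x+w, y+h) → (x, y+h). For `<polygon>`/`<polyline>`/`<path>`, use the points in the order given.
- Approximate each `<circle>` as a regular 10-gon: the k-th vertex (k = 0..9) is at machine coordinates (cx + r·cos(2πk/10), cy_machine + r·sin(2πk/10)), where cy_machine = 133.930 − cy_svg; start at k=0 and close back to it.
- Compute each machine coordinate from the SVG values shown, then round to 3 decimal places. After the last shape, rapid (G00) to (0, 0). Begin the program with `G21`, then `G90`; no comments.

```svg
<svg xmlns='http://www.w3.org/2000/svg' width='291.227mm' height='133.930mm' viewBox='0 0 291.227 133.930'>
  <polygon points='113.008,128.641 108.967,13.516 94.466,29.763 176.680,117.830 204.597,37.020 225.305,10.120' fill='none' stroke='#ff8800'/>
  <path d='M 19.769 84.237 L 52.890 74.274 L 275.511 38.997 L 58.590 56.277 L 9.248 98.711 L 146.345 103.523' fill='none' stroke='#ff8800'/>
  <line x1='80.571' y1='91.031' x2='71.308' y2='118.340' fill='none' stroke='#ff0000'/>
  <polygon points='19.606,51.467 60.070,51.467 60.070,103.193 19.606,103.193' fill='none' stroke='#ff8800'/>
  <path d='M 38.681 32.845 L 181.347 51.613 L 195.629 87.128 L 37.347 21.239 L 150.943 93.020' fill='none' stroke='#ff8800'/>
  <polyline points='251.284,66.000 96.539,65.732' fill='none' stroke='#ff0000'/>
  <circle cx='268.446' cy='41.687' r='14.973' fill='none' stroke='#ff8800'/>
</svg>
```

G21
G90
G00 X113.008 Y5.289
M3 S906
G1 X108.967 Y120.414 F1428
G1 X94.466 Y104.167
G1 X176.680 Y16.100
G1 X204.597 Y96.910
G1 X225.305 Y123.810
G1 X113.008 Y5.289
M5
G00 X19.769 Y49.693
M3 S906
G1 X52.890 Y59.656 F1428
G1 X275.511 Y94.933
G1 X58.590 Y77.653
G1 X9.248 Y35.219
G1 X146.345 Y30.407
M5
G00 X80.571 Y42.899
M3 S392
G1 X71.308 Y15.590 F2202
M5
G00 X19.606 Y82.463
M3 S906
G1 X60.070 Y82.463 F1428
G1 X60.070 Y30.737
G1 X19.606 Y30.737
G1 X19.606 Y82.463
M5
G00 X38.681 Y101.085
M3 S906
G1 X181.347 Y82.317 F1428
G1 X195.629 Y46.802
G1 X37.347 Y112.691
G1 X150.943 Y40.910
M5
G00 X251.284 Y67.930
M3 S392
G1 X96.539 Y68.198 F2202
M5
G00 X283.419 Y92.243
M3 S906
G1 X280.559 Y101.044 F1428
G1 X273.073 Y106.483
G1 X263.819 Y106.483
G1 X256.333 Y101.044
G1 X253.473 Y92.243
G1 X256.333 Y83.442
G1 X263.819 Y78.003
G1 X273.073 Y78.003
G1 X280.559 Y83.442
G1 X283.419 Y92.243
M5
G00 X0.000 Y0.000

Since the viewBox matches the mm dimensions, user units are millimetres directly. The only transform is the Y-flip y_m = 133.930 − y_svg.

Shape 1 is a closed polygon drawn with `<polygon>`. Its stroke #ff8800 means cut at S906, F1428. After flipping Y the toolpath is (113.008,5.289) → (108.967,120.414) → (94.466,104.167) → (176.680,16.100) → (204.597,96.910) → (225.305,123.810) → (113.008,5.289), returning to the start.

Shape 2 is a open polyline drawn with `<path>`. Its stroke #ff8800 means cut at S906, F1428. After flipping Y the toolpath is (19.769,49.693) → (52.890,59.656) → (275.511,94.933) → (58.590,77.653) → (9.248,35.219) → (146.345,30.407).

Shape 3 is a line segment drawn with `<line>`. Its stroke #ff0000 means score at S392, F2202. After flipping Y the toolpath is (80.571,42.899) → (71.308,15.590).

Shape 4 is a rectangle drawn with `<polygon>`. Its stroke #ff8800 means cut at S906, F1428. After flipping Y the toolpath is (19.606,82.463) → (60.070,82.463) → (60.070,30.737) → (19.606,30.737) → (19.606,82.463), returning to the start.

Shape 5 is a open polyline drawn with `<path>`. Its stroke #ff8800 means cut at S906, F1428. After flipping Y the toolpath is (38.681,101.085) → (181.347,82.317) → (195.629,46.802) → (37.347,112.691) → (150.943,40.910).

Shape 6 is a line segment drawn with `<polyline>`. Its stroke #ff0000 means score at S392, F2202. After flipping Y the toolpath is (251.284,67.930) → (96.539,68.198).

Shape 7 is a circle drawn with `<circle>`. Its stroke #ff8800 means cut at S906, F1428. After flipping Y the toolpath is (283.419,92.243) → (280.559,101.044) → (273.073,106.483) → (263.819,106.483) → (256.333,101.044) → (253.473,92.243) → (256.333,83.442) → (263.819,78.003) → (273.073,78.003) → (280.559,83.442) → (283.419,92.243), returning to the start.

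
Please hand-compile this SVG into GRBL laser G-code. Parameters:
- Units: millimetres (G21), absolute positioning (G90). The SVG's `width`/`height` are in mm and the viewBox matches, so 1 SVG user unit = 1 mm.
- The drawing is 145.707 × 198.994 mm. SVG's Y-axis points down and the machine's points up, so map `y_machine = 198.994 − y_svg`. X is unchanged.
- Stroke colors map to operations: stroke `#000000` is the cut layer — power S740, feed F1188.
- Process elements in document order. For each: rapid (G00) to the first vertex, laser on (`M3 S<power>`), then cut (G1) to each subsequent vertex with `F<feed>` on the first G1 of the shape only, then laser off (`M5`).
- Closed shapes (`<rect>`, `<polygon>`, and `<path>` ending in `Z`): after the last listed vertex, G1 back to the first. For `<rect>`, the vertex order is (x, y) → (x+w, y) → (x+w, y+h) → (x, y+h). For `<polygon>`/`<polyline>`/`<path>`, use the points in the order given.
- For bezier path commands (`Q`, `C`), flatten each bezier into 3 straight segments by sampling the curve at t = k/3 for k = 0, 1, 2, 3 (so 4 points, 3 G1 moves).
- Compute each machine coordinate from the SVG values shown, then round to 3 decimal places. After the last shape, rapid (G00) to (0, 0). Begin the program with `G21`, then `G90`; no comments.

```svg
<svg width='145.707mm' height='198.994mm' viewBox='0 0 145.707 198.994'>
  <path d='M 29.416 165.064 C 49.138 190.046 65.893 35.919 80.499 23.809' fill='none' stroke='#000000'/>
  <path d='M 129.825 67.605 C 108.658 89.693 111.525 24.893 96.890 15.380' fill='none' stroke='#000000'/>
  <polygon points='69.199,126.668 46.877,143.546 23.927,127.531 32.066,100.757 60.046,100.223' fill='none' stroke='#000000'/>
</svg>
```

Since the viewBox matches the mm dimensions, user units are millimetres directly. The only transform is the Y-flip y_m = 198.994 − y_svg.

Shape 1 is a cubic bezier drawn with `<path>`. Its stroke #000000 means cut at S740, F1188. After flipping Y the toolpath is (29.416,33.930) → (48.179,56.757) → (65.146,127.630) → (80.499,175.185).

Shape 2 is a cubic bezier drawn with `<path>`. Its stroke #000000 means cut at S740, F1188. After flipping Y the toolpath is (129.825,131.389) → (115.131,132.998) → (107.229,160.938) → (96.890,183.614).

Shape 3 is a regular polygon drawn with `<polygon>`. Its stroke #000000 means cut at S740, F1188. After flipping Y the toolpath is (69.199,72.326) → (46.877,55.448) → (23.927,71.463) → (32.066,98.237) → (60.046,98.771) → (69.199,72.326), returning to the start.

G21
G90
G00 X29.416 Y33.930
M3 S740
G1 X48.179 Y56.757 F1188
G1 X65.146 Y127.630
G1 X80.499 Y175.185
M5
G00 X129.825 Y131.389
M3 S740
G1 X115.131 Y132.998 F1188
G1 X107.229 Y160.938
G1 X96.890 Y183.614
M5
G00 X69.199 Y72.326
M3 S740
G1 X46.877 Y55.448 F1188
G1 X23.927 Y71.463
G1 X32.066 Y98.237
G1 X60.046 Y98.771
G1 X69.199 Y72.326
M5
G00 X0.000 Y0.000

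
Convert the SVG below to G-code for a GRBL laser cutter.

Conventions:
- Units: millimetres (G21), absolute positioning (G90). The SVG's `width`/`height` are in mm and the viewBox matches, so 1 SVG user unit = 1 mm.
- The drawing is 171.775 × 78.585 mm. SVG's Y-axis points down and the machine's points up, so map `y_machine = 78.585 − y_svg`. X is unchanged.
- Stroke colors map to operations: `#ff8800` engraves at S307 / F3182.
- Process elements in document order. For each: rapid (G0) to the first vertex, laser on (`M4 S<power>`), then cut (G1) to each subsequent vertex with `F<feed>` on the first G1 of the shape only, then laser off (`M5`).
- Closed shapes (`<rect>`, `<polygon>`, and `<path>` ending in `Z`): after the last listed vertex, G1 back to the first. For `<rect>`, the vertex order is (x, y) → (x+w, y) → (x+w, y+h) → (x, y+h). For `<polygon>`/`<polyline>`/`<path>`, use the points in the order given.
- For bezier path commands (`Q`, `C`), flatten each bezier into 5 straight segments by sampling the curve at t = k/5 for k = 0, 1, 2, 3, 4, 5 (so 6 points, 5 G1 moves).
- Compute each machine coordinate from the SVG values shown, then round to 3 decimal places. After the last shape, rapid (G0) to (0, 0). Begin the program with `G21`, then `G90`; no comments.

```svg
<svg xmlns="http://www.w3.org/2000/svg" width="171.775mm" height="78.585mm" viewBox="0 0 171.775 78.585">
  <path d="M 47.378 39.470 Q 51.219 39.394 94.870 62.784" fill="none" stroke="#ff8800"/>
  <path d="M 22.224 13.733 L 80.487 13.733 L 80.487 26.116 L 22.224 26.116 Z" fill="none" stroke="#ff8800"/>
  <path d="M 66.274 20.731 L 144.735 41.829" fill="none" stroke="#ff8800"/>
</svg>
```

Since the viewBox matches the mm dimensions, user units are millimetres directly. The only transform is the Y-flip y_m = 78.585 − y_svg.

Shape 1 is a quadratic bezier drawn with `<path>`. Its stroke #ff8800 means engrave at S307, F3182. After flipping Y the toolpath is (47.378,39.115) → (50.507,38.207) → (56.820,35.421) → (66.319,30.758) → (79.002,24.218) → (94.870,15.801).

Shape 2 is a rectangle drawn with `<path>`. Its stroke #ff8800 means engrave at S307, F3182. After flipping Y the toolpath is (22.224,64.852) → (80.487,64.852) → (80.487,52.469) → (22.224,52.469) → (22.224,64.852), returning to the start.

Shape 3 is a line segment drawn with `<path>`. Its stroke #ff8800 means engrave at S307, F3182. After flipping Y the toolpath is (66.274,57.854) → (144.735,36.756).

G21
G90
G0 X47.378 Y39.115
M4 S307
G1 X50.507 Y38.207 F3182
G1 X56.820 Y35.421
G1 X66.319 Y30.758
G1 X79.002 Y24.218
G1 X94.870 Y15.801
M5
G0 X22.224 Y64.852
M4 S307
G1 X80.487 Y64.852 F3182
G1 X80.487 Y52.469
G1 X22.224 Y52.469
G1 X22.224 Y64.852
M5
G0 X66.274 Y57.854
M4 S307
G1 X144.735 Y36.756 F3182
M5
G0 X0.000 Y0.000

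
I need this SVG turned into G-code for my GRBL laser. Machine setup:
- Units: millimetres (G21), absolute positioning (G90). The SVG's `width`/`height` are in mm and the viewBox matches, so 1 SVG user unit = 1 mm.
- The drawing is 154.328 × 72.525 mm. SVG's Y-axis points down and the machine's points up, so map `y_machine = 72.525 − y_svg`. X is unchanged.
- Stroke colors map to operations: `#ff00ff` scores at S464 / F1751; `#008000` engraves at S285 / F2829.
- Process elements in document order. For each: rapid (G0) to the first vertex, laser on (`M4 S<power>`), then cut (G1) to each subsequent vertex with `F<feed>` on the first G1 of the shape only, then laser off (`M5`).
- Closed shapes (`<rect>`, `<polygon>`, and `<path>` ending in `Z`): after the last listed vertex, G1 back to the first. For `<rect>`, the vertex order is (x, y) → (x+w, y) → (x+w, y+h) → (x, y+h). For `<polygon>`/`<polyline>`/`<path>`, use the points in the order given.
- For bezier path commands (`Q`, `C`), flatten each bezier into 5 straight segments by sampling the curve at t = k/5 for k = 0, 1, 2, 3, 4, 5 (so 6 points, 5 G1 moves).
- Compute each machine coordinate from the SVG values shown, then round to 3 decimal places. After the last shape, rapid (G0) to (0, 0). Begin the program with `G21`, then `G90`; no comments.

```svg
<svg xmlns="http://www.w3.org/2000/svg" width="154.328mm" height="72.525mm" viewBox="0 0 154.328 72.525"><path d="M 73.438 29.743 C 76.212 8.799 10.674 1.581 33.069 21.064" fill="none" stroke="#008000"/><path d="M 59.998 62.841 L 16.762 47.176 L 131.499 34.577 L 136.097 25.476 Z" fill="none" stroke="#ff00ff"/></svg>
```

1 u = 1 mm; y_m = 72.525 − y.

[1] `<path>` cubic bezier, #008000→engrave S285 F2829: (73.438,42.782) → (68.155,53.597) → (53.977,60.496) → (38.403,62.855) → (28.934,60.050) → (33.069,51.461)

[2] `<path>` closed polygon, #ff00ff→score S464 F1751: (59.998,9.684) → (16.762,25.349) → (131.499,37.948) → (136.097,47.049) → (59.998,9.684) (closed)

G21
G90
G0 X73.438 Y42.782
M4 S285
G1 X68.155 Y53.597 F2829
G1 X53.977 Y60.496
G1 X38.403 Y62.855
G1 X28.934 Y60.050
G1 X33.069 Y51.461
M5
G0 X59.998 Y9.684
M4 S464
G1 X16.762 Y25.349 F1751
G1 X131.499 Y37.948
G1 X136.097 Y47.049
G1 X59.998 Y9.684
M5
G0 X0.000 Y0.000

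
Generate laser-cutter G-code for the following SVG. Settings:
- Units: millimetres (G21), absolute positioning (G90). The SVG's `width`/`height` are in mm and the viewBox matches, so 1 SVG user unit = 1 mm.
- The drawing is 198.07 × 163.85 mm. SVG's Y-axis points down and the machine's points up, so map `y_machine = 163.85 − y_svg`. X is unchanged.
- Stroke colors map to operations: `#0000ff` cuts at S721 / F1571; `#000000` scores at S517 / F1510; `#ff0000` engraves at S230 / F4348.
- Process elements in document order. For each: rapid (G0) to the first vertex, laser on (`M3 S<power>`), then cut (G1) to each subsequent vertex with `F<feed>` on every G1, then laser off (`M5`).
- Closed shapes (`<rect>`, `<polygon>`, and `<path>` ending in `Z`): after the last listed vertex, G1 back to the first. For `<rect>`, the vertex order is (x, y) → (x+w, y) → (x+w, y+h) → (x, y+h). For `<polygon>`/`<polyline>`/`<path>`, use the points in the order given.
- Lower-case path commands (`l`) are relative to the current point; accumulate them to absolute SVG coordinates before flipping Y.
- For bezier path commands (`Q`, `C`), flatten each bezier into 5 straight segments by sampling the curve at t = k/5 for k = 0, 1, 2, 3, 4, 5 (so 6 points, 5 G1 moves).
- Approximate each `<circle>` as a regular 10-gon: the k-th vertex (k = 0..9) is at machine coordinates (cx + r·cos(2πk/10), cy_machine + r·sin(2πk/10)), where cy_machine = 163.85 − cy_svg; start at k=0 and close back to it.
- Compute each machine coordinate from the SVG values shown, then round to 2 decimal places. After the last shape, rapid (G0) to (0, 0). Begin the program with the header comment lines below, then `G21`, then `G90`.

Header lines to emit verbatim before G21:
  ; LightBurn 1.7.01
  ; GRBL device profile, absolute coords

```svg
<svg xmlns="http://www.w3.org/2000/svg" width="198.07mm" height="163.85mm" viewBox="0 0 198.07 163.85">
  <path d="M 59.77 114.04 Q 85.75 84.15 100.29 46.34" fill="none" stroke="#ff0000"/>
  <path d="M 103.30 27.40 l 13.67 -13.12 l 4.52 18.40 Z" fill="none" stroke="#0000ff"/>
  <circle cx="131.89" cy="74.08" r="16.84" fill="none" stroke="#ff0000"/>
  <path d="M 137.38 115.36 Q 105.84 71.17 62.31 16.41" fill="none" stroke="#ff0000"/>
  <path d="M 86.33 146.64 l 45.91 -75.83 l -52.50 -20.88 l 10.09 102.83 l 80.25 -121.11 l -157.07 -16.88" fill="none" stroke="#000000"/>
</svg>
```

1 u = 1 mm; y_m = 163.85 − y.

[1] `<path>` quadratic bezier, #ff0000→engrave S230 F4348: (59.77,49.81) → (69.70,62.08) → (78.72,74.99) → (86.83,88.53) → (94.02,102.70) → (100.29,117.51)

[2] `<path>` regular polygon, #0000ff→cut S721 F1571: (103.30,136.45) → (116.97,149.57) → (121.49,131.17) → (103.30,136.45) (closed)

[3] `<circle>` circle, #ff0000→engrave S230 F4348: (148.73,89.77) → (145.51,99.67) → (137.09,105.79) → (126.69,105.79) → (118.27,99.67) → (115.05,89.77) → (118.27,79.87) → (126.69,73.75) → (137.09,73.75) → (145.51,79.87) → (148.73,89.77) (closed)

[4] `<path>` quadratic bezier, #ff0000→engrave S230 F4348: (137.38,48.49) → (124.28,66.59) → (110.23,85.53) → (95.22,105.32) → (79.24,125.96) → (62.31,147.44)

[5] `<path>` open polyline, #000000→score S517 F1510: (86.33,17.21) → (132.24,93.04) → (79.74,113.92) → (89.83,11.09) → (170.08,132.20) → (13.01,149.08)

; LightBurn 1.7.01
; GRBL device profile, absolute coords
G21
G90
G0 X59.77 Y49.81
M3 S230
G1 X69.70 Y62.08 F4348
G1 X78.72 Y74.99 F4348
G1 X86.83 Y88.53 F4348
G1 X94.02 Y102.70 F4348
G1 X100.29 Y117.51 F4348
M5
G0 X103.30 Y136.45
M3 S721
G1 X116.97 Y149.57 F1571
G1 X121.49 Y131.17 F1571
G1 X103.30 Y136.45 F1571
M5
G0 X148.73 Y89.77
M3 S230
G1 X145.51 Y99.67 F4348
G1 X137.09 Y105.79 F4348
G1 X126.69 Y105.79 F4348
G1 X118.27 Y99.67 F4348
G1 X115.05 Y89.77 F4348
G1 X118.27 Y79.87 F4348
G1 X126.69 Y73.75 F4348
G1 X137.09 Y73.75 F4348
G1 X145.51 Y79.87 F4348
G1 X148.73 Y89.77 F4348
M5
G0 X137.38 Y48.49
M3 S230
G1 X124.28 Y66.59 F4348
G1 X110.23 Y85.53 F4348
G1 X95.22 Y105.32 F4348
G1 X79.24 Y125.96 F4348
G1 X62.31 Y147.44 F4348
M5
G0 X86.33 Y17.21
M3 S517
G1 X132.24 Y93.04 F1510
G1 X79.74 Y113.92 F1510
G1 X89.83 Y11.09 F1510
G1 X170.08 Y132.20 F1510
G1 X13.01 Y149.08 F1510
M5
G0 X0.00 Y0.00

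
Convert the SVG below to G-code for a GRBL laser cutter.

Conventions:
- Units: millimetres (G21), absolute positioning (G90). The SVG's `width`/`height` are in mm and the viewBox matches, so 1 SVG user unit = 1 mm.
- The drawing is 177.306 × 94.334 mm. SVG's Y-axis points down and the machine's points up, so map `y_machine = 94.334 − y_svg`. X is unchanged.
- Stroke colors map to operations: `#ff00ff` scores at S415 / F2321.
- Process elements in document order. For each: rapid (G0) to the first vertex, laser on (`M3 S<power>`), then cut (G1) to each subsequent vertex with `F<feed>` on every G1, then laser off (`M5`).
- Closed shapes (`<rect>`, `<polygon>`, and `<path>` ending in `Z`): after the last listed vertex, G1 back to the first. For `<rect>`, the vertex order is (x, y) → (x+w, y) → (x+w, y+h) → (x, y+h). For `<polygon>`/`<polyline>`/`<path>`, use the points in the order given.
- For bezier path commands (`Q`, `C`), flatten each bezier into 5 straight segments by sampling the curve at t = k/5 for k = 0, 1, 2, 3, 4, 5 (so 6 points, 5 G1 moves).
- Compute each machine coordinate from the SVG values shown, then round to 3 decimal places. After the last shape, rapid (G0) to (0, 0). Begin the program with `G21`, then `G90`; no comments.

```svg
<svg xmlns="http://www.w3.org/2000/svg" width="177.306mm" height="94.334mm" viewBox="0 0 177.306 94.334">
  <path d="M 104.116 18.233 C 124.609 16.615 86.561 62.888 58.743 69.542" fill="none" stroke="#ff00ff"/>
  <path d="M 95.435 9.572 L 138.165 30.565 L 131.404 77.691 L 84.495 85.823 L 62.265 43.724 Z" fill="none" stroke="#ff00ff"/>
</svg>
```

viewBox `0 0 177.306 94.334` with mm width/height → 1 unit = 1 mm. Flip: y_m = 94.334 − y_svg.

**Shape 1** — `<path>` cubic bezier, stroke `#ff00ff` → score (S415, F2321). Control points (SVG): P0=(104.116,18.233), P1=(124.609,16.615), P2=(86.561,62.888), P3=(58.743,69.542); sampled at t=k/5. Machine vertices: (104.116,76.101) → (109.937,72.025) → (105.009,60.656) → (92.634,46.193) → (76.111,32.839) → (58.743,24.792). Open path.

**Shape 2** — `<path>` regular polygon, stroke `#ff00ff` → score (S415, F2321). Machine vertices: (95.435,84.762) → (138.165,63.769) → (131.404,16.643) → (84.495,8.511) → (62.265,50.610) → (95.435,84.762). Closed: final G1 returns to the first vertex.

G21
G90
G0 X104.116 Y76.101
M3 S415
G1 X109.937 Y72.025 F2321
G1 X105.009 Y60.656 F2321
G1 X92.634 Y46.193 F2321
G1 X76.111 Y32.839 F2321
G1 X58.743 Y24.792 F2321
M5
G0 X95.435 Y84.762
M3 S415
G1 X138.165 Y63.769 F2321
G1 X131.404 Y16.643 F2321
G1 X84.495 Y8.511 F2321
G1 X62.265 Y50.610 F2321
G1 X95.435 Y84.762 F2321
M5
G0 X0.000 Y0.000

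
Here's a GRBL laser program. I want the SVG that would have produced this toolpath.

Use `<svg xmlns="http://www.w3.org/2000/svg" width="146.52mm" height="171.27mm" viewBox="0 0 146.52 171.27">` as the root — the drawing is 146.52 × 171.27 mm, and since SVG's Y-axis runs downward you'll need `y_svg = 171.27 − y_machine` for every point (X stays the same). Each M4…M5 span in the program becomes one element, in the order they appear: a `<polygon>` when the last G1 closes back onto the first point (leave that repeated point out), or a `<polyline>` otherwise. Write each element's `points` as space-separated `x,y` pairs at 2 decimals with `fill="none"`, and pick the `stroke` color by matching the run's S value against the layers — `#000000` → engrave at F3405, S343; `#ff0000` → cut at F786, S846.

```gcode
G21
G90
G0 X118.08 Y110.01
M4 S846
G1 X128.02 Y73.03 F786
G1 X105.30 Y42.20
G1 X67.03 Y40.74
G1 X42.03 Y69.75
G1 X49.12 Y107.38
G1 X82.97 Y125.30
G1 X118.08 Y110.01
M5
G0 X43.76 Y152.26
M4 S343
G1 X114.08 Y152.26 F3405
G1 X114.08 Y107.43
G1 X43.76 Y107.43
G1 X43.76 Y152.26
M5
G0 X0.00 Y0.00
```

<svg xmlns="http://www.w3.org/2000/svg" width="146.52mm" height="171.27mm" viewBox="0 0 146.52 171.27">
  <polygon points="118.08,61.26 128.02,98.24 105.30,129.07 67.03,130.53 42.03,101.52 49.12,63.89 82.97,45.97" fill="none" stroke="#ff0000"/>
  <polygon points="43.76,19.01 114.08,19.01 114.08,63.84 43.76,63.84" fill="none" stroke="#000000"/>
</svg>

Machine Y-up, SVG Y-down with viewBox height 171.27, so y_svg = 171.27 − y_machine; X carries over.

Run 1: power S846 maps to stroke `#ff0000` (cut). The run returns to its start, so emit a `<polygon>` with points (Y-flipped): 118.08,61.26 128.02,98.24 105.30,129.07 67.03,130.53 42.03,101.52 49.12,63.89 82.97,45.97.

Run 2: power S343 maps to stroke `#000000` (engrave). The run returns to its start, so emit a `<polygon>` with points (Y-flipped): 43.76,19.01 114.08,19.01 114.08,63.84 43.76,63.84.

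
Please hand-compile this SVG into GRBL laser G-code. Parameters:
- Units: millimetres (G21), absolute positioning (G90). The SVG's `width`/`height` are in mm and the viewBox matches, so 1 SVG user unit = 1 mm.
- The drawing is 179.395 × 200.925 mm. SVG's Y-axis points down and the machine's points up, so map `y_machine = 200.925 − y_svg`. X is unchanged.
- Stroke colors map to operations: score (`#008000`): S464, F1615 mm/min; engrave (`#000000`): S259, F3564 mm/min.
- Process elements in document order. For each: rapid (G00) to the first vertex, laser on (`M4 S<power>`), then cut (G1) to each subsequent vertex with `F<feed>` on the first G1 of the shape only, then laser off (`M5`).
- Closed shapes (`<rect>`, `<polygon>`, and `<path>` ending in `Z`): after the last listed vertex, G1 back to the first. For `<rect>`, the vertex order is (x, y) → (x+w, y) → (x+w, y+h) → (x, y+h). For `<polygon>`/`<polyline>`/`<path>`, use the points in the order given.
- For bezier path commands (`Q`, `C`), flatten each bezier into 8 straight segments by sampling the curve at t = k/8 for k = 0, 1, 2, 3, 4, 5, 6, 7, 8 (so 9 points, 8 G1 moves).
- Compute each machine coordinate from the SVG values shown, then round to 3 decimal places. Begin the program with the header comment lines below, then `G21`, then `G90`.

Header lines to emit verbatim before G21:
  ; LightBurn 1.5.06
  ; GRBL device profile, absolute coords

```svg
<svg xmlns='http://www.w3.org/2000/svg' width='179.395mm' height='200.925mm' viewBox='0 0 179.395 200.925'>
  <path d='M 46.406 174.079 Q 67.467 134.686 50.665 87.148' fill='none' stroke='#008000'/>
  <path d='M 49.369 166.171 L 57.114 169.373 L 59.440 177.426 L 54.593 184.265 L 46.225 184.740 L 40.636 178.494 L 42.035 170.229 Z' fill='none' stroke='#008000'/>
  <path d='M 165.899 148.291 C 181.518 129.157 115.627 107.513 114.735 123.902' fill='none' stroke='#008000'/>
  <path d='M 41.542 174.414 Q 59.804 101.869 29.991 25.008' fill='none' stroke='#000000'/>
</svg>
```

Since the viewBox matches the mm dimensions, user units are millimetres directly. The only transform is the Y-flip y_m = 200.925 − y_svg.

Shape 1 is a quadratic bezier drawn with `<path>`. Its stroke #008000 means score at S464, F1615. After flipping Y the toolpath is (46.406,26.846) → (51.080,36.822) → (54.570,47.052) → (56.877,57.536) → (58.001,68.275) → (57.942,79.269) → (56.700,90.517) → (54.274,102.020) → (50.665,113.777).

Shape 2 is a regular polygon drawn with `<path>`. Its stroke #008000 means score at S464, F1615. After flipping Y the toolpath is (49.369,34.754) → (57.114,31.552) → (59.440,23.499) → (54.593,16.660) → (46.225,16.185) → (40.636,22.431) → (42.035,30.696) → (49.369,34.754), returning to the start.

Shape 3 is a cubic bezier drawn with `<path>`. Its stroke #008000 means score at S464, F1615. After flipping Y the toolpath is (165.899,52.634) → (168.221,59.848) → (164.619,66.822) → (156.809,73.081) → (146.509,78.150) → (135.434,81.553) → (125.302,82.817) → (117.830,81.465) → (114.735,77.023).

Shape 4 is a quadratic bezier drawn with `<path>`. Its stroke #000000 means engrave at S259, F3564. After flipping Y the toolpath is (41.542,26.511) → (45.356,44.715) → (47.668,63.053) → (48.478,81.527) → (47.785,100.135) → (45.590,118.878) → (41.893,137.756) → (36.693,156.769) → (29.991,175.917).

; LightBurn 1.5.06
; GRBL device profile, absolute coords
G21
G90
G00 X46.406 Y26.846
M4 S464
G1 X51.080 Y36.822 F1615
G1 X54.570 Y47.052
G1 X56.877 Y57.536
G1 X58.001 Y68.275
G1 X57.942 Y79.269
G1 X56.700 Y90.517
G1 X54.274 Y102.020
G1 X50.665 Y113.777
M5
G00 X49.369 Y34.754
M4 S464
G1 X57.114 Y31.552 F1615
G1 X59.440 Y23.499
G1 X54.593 Y16.660
G1 X46.225 Y16.185
G1 X40.636 Y22.431
G1 X42.035 Y30.696
G1 X49.369 Y34.754
M5
G00 X165.899 Y52.634
M4 S464
G1 X168.221 Y59.848 F1615
G1 X164.619 Y66.822
G1 X156.809 Y73.081
G1 X146.509 Y78.150
G1 X135.434 Y81.553
G1 X125.302 Y82.817
G1 X117.830 Y81.465
G1 X114.735 Y77.023
M5
G00 X41.542 Y26.511
M4 S259
G1 X45.356 Y44.715 F3564
G1 X47.668 Y63.053
G1 X48.478 Y81.527
G1 X47.785 Y100.135
G1 X45.590 Y118.878
G1 X41.893 Y137.756
G1 X36.693 Y156.769
G1 X29.991 Y175.917
M5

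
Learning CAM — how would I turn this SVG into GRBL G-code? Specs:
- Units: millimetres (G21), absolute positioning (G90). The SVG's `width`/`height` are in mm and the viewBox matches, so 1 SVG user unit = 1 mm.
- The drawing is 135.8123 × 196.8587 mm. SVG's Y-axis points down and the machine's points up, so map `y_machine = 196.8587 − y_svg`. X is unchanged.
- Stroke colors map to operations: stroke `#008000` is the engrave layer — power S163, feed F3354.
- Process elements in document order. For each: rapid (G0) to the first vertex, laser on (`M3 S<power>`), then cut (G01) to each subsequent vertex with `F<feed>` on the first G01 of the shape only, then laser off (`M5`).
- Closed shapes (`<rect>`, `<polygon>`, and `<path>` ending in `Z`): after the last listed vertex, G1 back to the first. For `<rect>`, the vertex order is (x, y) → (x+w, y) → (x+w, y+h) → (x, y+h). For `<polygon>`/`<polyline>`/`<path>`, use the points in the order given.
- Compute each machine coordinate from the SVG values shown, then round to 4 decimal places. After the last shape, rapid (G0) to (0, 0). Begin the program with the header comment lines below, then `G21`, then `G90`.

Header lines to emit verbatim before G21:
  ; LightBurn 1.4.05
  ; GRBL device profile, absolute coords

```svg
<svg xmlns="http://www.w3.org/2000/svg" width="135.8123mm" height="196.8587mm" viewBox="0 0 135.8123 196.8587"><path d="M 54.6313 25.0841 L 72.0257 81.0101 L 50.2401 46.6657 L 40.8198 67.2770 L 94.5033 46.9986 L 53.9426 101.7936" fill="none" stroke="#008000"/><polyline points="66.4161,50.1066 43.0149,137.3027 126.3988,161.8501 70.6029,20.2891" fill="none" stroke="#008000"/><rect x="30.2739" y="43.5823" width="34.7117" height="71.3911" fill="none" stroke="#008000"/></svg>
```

Since the viewBox matches the mm dimensions, user units are millimetres directly. The only transform is the Y-flip y_m = 196.8587 − y_svg.

Shape 1 is a open polyline drawn with `<path>`. Its stroke #008000 means engrave at S163, F3354. After flipping Y the toolpath is (54.6313,171.7746) → (72.0257,115.8486) → (50.2401,150.1930) → (40.8198,129.5817) → (94.5033,149.8601) → (53.9426,95.0651).

Shape 2 is a open polyline drawn with `<polyline>`. Its stroke #008000 means engrave at S163, F3354. After flipping Y the toolpath is (66.4161,146.7521) → (43.0149,59.5560) → (126.3988,35.0086) → (70.6029,176.5696).

Shape 3 is a rectangle drawn with `<rect>`. Its stroke #008000 means engrave at S163, F3354. After flipping Y the toolpath is (30.2739,153.2764) → (64.9856,153.2764) → (64.9856,81.8853) → (30.2739,81.8853) → (30.2739,153.2764), returning to the start.

; LightBurn 1.4.05
; GRBL device profile, absolute coords
G21
G90
G0 X54.6313 Y171.7746
M3 S163
G01 X72.0257 Y115.8486 F3354
G01 X50.2401 Y150.1930
G01 X40.8198 Y129.5817
G01 X94.5033 Y149.8601
G01 X53.9426 Y95.0651
M5
G0 X66.4161 Y146.7521
M3 S163
G01 X43.0149 Y59.5560 F3354
G01 X126.3988 Y35.0086
G01 X70.6029 Y176.5696
M5
G0 X30.2739 Y153.2764
M3 S163
G01 X64.9856 Y153.2764 F3354
G01 X64.9856 Y81.8853
G01 X30.2739 Y81.8853
G01 X30.2739 Y153.2764
M5
G0 X0.0000 Y0.0000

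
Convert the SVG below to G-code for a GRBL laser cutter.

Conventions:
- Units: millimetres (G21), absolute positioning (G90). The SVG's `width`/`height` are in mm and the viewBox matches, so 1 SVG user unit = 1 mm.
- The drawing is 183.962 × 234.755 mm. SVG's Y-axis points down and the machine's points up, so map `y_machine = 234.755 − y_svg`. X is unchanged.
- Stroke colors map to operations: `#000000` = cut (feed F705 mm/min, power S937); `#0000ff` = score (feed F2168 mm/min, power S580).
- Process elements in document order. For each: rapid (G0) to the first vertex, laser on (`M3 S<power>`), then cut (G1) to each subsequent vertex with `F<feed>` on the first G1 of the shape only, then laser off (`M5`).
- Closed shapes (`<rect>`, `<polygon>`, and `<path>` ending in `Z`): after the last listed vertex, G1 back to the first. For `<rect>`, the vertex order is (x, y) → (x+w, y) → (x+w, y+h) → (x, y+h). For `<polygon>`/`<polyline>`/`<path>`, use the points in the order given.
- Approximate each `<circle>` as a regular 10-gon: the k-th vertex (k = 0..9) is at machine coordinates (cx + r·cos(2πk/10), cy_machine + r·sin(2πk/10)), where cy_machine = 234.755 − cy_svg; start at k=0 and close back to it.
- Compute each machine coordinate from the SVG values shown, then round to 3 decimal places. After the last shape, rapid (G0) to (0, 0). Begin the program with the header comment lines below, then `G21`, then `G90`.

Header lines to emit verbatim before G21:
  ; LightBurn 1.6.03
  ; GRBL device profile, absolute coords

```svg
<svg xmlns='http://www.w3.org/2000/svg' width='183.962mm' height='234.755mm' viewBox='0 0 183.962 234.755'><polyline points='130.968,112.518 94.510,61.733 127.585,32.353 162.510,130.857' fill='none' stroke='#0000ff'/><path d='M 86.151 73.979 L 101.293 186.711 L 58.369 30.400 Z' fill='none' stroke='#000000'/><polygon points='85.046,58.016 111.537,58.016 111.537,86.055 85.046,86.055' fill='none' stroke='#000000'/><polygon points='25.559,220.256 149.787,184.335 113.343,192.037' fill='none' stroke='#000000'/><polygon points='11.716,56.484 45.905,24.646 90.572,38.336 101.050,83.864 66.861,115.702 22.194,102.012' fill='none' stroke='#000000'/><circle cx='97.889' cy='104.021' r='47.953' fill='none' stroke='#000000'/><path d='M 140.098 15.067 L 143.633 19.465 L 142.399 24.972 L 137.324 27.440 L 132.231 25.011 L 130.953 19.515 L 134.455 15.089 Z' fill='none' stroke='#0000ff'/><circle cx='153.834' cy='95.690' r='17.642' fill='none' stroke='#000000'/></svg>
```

1 u = 1 mm; y_m = 234.755 − y.

[1] `<polyline>` open polyline, #0000ff→score S580 F2168: (130.968,122.237) → (94.510,173.022) → (127.585,202.402) → (162.510,103.898)

[2] `<path>` closed polygon, #000000→cut S937 F705: (86.151,160.776) → (101.293,48.044) → (58.369,204.355) → (86.151,160.776) (closed)

[3] `<polygon>` rectangle, #000000→cut S937 F705: (85.046,176.739) → (111.537,176.739) → (111.537,148.700) → (85.046,148.700) → (85.046,176.739) (closed)

[4] `<polygon>` closed polygon, #000000→cut S937 F705: (25.559,14.499) → (149.787,50.420) → (113.343,42.718) → (25.559,14.499) (closed)

[5] `<polygon>` regular polygon, #000000→cut S937 F705: (11.716,178.271) → (45.905,210.109) → (90.572,196.419) → (101.050,150.891) → (66.861,119.053) → (22.194,132.743) → (11.716,178.271) (closed)

[6] `<circle>` circle, #000000→cut S937 F705: (145.842,130.734) → (136.684,158.920) → (112.707,176.340) → (83.071,176.340) → (59.094,158.920) → (49.936,130.734) → (59.094,102.548) → (83.071,85.128) → (112.707,85.128) → (136.684,102.548) → (145.842,130.734) (closed)

[7] `<path>` regular polygon, #0000ff→score S580 F2168: (140.098,219.688) → (143.633,215.290) → (142.399,209.783) → (137.324,207.315) → (132.231,209.744) → (130.953,215.240) → (134.455,219.666) → (140.098,219.688) (closed)

[8] `<circle>` circle, #000000→cut S937 F705: (171.476,139.065) → (168.107,149.435) → (159.286,155.844) → (148.382,155.844) → (139.561,149.435) → (136.192,139.065) → (139.561,128.695) → (148.382,122.286) → (159.286,122.286) → (168.107,128.695) → (171.476,139.065) (closed)

; LightBurn 1.6.03
; GRBL device profile, absolute coords
G21
G90
G0 X130.968 Y122.237
M3 S580
G1 X94.510 Y173.022 F2168
G1 X127.585 Y202.402
G1 X162.510 Y103.898
M5
G0 X86.151 Y160.776
M3 S937
G1 X101.293 Y48.044 F705
G1 X58.369 Y204.355
G1 X86.151 Y160.776
M5
G0 X85.046 Y176.739
M3 S937
G1 X111.537 Y176.739 F705
G1 X111.537 Y148.700
G1 X85.046 Y148.700
G1 X85.046 Y176.739
M5
G0 X25.559 Y14.499
M3 S937
G1 X149.787 Y50.420 F705
G1 X113.343 Y42.718
G1 X25.559 Y14.499
M5
G0 X11.716 Y178.271
M3 S937
G1 X45.905 Y210.109 F705
G1 X90.572 Y196.419
G1 X101.050 Y150.891
G1 X66.861 Y119.053
G1 X22.194 Y132.743
G1 X11.716 Y178.271
M5
G0 X145.842 Y130.734
M3 S937
G1 X136.684 Y158.920 F705
G1 X112.707 Y176.340
G1 X83.071 Y176.340
G1 X59.094 Y158.920
G1 X49.936 Y130.734
G1 X59.094 Y102.548
G1 X83.071 Y85.128
G1 X112.707 Y85.128
G1 X136.684 Y102.548
G1 X145.842 Y130.734
M5
G0 X140.098 Y219.688
M3 S580
G1 X143.633 Y215.290 F2168
G1 X142.399 Y209.783
G1 X137.324 Y207.315
G1 X132.231 Y209.744
G1 X130.953 Y215.240
G1 X134.455 Y219.666
G1 X140.098 Y219.688
M5
G0 X171.476 Y139.065
M3 S937
G1 X168.107 Y149.435 F705
G1 X159.286 Y155.844
G1 X148.382 Y155.844
G1 X139.561 Y149.435
G1 X136.192 Y139.065
G1 X139.561 Y128.695
G1 X148.382 Y122.286
G1 X159.286 Y122.286
G1 X168.107 Y128.695
G1 X171.476 Y139.065
M5
G0 X0.000 Y0.000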